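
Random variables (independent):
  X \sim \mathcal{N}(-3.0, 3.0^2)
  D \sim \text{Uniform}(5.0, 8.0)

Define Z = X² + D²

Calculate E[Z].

E[Z] = E[X²] + E[D²]
E[X²] = Var(X) + E[X]² = 9 + 9 = 18
E[D²] = Var(D) + E[D]² = 0.75 + 42.25 = 43
E[Z] = 18 + 43 = 61

61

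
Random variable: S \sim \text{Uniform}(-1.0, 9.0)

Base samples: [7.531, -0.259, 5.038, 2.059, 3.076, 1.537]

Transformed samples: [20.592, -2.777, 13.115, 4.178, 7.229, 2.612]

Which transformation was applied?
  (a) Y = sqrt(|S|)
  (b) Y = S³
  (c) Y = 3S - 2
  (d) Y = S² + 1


Checking option (c) Y = 3S - 2:
  S = 7.531 -> Y = 20.592 ✓
  S = -0.259 -> Y = -2.777 ✓
  S = 5.038 -> Y = 13.115 ✓
All samples match this transformation.

(c) 3S - 2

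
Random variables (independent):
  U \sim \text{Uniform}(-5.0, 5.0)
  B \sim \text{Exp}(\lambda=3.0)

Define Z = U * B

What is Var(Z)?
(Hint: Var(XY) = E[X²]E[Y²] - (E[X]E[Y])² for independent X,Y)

Var(XY) = E[X²]E[Y²] - (E[X]E[Y])²
E[U] = 0, Var(U) = 8.3333333
E[B] = 0.33333333, Var(B) = 0.11111111
E[U²] = 8.3333333 + 0² = 8.3333333
E[B²] = 0.11111111 + 0.33333333² = 0.22222222
Var(Z) = 8.3333333*0.22222222 - (0*0.33333333)²
= 1.8518519 - 0 = 1.8518519

1.8518519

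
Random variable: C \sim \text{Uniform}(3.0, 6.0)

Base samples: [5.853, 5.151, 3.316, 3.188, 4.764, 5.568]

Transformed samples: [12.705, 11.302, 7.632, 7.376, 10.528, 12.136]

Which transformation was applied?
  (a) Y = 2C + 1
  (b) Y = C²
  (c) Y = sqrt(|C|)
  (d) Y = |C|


Checking option (a) Y = 2C + 1:
  C = 5.853 -> Y = 12.705 ✓
  C = 5.151 -> Y = 11.302 ✓
  C = 3.316 -> Y = 7.632 ✓
All samples match this transformation.

(a) 2C + 1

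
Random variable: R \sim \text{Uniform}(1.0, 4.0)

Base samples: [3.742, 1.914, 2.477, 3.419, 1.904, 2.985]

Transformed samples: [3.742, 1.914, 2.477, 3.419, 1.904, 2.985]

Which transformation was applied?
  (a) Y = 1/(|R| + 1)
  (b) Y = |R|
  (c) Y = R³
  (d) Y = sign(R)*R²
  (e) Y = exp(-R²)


Checking option (b) Y = |R|:
  R = 3.742 -> Y = 3.742 ✓
  R = 1.914 -> Y = 1.914 ✓
  R = 2.477 -> Y = 2.477 ✓
All samples match this transformation.

(b) |R|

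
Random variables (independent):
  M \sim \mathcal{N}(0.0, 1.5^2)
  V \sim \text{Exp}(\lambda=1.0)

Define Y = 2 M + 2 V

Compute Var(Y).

For independent RVs: Var(aX + bY) = a²Var(X) + b²Var(Y)
Var(M) = 2.25
Var(V) = 1
Var(Y) = 2²*2.25 + 2²*1
= 4*2.25 + 4*1 = 13

13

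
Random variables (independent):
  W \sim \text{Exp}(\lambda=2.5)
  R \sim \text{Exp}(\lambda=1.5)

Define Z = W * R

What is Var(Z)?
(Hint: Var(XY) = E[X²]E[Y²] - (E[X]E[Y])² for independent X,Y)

Var(XY) = E[X²]E[Y²] - (E[X]E[Y])²
E[W] = 0.4, Var(W) = 0.16
E[R] = 0.66666667, Var(R) = 0.44444444
E[W²] = 0.16 + 0.4² = 0.32
E[R²] = 0.44444444 + 0.66666667² = 0.88888889
Var(Z) = 0.32*0.88888889 - (0.4*0.66666667)²
= 0.28444444 - 0.071111111 = 0.21333333

0.21333333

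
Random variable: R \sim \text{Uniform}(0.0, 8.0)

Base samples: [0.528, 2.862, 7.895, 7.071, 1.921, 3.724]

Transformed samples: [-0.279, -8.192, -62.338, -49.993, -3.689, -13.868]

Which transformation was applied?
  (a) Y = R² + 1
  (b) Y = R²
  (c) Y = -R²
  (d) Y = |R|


Checking option (c) Y = -R²:
  R = 0.528 -> Y = -0.279 ✓
  R = 2.862 -> Y = -8.192 ✓
  R = 7.895 -> Y = -62.338 ✓
All samples match this transformation.

(c) -R²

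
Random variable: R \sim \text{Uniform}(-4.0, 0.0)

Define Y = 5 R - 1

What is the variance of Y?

For Y = aR + b: Var(Y) = a² * Var(R)
Var(R) = (0 + 4)^2/12 = 1.3333333
Var(Y) = 5² * 1.3333333 = 25 * 1.3333333 = 33.333333

33.333333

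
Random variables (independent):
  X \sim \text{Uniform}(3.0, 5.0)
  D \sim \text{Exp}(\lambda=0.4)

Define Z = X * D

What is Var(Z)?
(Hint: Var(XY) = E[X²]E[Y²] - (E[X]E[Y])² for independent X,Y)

Var(XY) = E[X²]E[Y²] - (E[X]E[Y])²
E[X] = 4, Var(X) = 0.33333333
E[D] = 2.5, Var(D) = 6.25
E[X²] = 0.33333333 + 4² = 16.333333
E[D²] = 6.25 + 2.5² = 12.5
Var(Z) = 16.333333*12.5 - (4*2.5)²
= 204.16667 - 100 = 104.16667

104.16667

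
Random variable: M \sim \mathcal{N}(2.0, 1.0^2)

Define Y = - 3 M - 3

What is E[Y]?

For Y = -3M - 3:
E[Y] = -3 * E[M] - 3
E[M] = 2.0 = 2
E[Y] = -3 * 2 - 3 = -9

-9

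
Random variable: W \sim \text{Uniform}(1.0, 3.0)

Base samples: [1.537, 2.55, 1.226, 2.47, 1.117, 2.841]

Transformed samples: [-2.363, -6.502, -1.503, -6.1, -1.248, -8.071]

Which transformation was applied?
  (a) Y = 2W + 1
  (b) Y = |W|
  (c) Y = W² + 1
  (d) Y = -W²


Checking option (d) Y = -W²:
  W = 1.537 -> Y = -2.363 ✓
  W = 2.55 -> Y = -6.502 ✓
  W = 1.226 -> Y = -1.503 ✓
All samples match this transformation.

(d) -W²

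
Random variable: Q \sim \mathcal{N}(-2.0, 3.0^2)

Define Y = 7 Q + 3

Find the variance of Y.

For Y = aQ + b: Var(Y) = a² * Var(Q)
Var(Q) = 3.0^2 = 9
Var(Y) = 7² * 9 = 49 * 9 = 441

441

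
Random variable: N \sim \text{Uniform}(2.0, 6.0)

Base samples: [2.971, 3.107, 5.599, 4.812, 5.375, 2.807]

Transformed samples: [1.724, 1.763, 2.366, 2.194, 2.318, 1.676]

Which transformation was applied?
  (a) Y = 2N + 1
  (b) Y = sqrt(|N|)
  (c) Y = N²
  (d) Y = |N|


Checking option (b) Y = sqrt(|N|):
  N = 2.971 -> Y = 1.724 ✓
  N = 3.107 -> Y = 1.763 ✓
  N = 5.599 -> Y = 2.366 ✓
All samples match this transformation.

(b) sqrt(|N|)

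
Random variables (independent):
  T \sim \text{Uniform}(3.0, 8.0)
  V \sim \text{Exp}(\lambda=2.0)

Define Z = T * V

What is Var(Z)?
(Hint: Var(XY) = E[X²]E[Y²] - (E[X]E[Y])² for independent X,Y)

Var(XY) = E[X²]E[Y²] - (E[X]E[Y])²
E[T] = 5.5, Var(T) = 2.0833333
E[V] = 0.5, Var(V) = 0.25
E[T²] = 2.0833333 + 5.5² = 32.333333
E[V²] = 0.25 + 0.5² = 0.5
Var(Z) = 32.333333*0.5 - (5.5*0.5)²
= 16.166667 - 7.5625 = 8.6041667

8.6041667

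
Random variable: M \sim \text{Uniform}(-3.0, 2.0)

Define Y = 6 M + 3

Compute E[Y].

For Y = 6M + 3:
E[Y] = 6 * E[M] + 3
E[M] = (-3 + 2)/2 = -0.5
E[Y] = 6 * (-0.5) + 3 = 0

0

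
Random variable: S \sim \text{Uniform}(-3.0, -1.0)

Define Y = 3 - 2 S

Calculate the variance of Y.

For Y = aS + b: Var(Y) = a² * Var(S)
Var(S) = (-1 + 3)^2/12 = 0.33333333
Var(Y) = (-2)² * 0.33333333 = 4 * 0.33333333 = 1.3333333

1.3333333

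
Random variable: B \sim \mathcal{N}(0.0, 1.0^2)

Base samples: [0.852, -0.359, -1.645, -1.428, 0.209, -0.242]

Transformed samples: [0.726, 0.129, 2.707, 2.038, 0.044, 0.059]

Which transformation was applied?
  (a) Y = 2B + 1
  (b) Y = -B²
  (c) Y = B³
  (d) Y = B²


Checking option (d) Y = B²:
  B = 0.852 -> Y = 0.726 ✓
  B = -0.359 -> Y = 0.129 ✓
  B = -1.645 -> Y = 2.707 ✓
All samples match this transformation.

(d) B²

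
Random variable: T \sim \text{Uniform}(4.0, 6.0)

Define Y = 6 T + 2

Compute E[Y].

For Y = 6T + 2:
E[Y] = 6 * E[T] + 2
E[T] = (4 + 6)/2 = 5
E[Y] = 6 * 5 + 2 = 32

32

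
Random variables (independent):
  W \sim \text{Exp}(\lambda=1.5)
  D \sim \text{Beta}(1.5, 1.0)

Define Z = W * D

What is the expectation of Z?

For independent RVs: E[XY] = E[X]*E[Y]
E[W] = 0.66666667
E[D] = 0.6
E[Z] = 0.66666667 * 0.6 = 0.4

0.4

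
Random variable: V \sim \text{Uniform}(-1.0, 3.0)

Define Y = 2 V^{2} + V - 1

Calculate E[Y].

E[Y] = 2*E[V²] + 1*E[V] - 1
E[V] = 1
E[V²] = Var(V) + (E[V])² = 1.3333333 + 1 = 2.3333333
E[Y] = 2*2.3333333 + 1*1 - 1 = 4.6666667

4.6666667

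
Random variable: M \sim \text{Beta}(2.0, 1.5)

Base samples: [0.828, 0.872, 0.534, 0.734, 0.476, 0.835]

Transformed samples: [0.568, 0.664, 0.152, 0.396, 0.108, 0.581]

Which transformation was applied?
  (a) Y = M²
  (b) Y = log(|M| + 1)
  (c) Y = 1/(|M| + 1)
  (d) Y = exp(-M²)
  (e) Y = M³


Checking option (e) Y = M³:
  M = 0.828 -> Y = 0.568 ✓
  M = 0.872 -> Y = 0.664 ✓
  M = 0.534 -> Y = 0.152 ✓
All samples match this transformation.

(e) M³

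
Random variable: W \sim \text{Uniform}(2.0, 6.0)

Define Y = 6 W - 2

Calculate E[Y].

For Y = 6W - 2:
E[Y] = 6 * E[W] - 2
E[W] = (2 + 6)/2 = 4
E[Y] = 6 * 4 - 2 = 22

22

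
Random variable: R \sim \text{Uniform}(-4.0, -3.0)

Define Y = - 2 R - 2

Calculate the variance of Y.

For Y = aR + b: Var(Y) = a² * Var(R)
Var(R) = (-3 + 4)^2/12 = 0.083333333
Var(Y) = (-2)² * 0.083333333 = 4 * 0.083333333 = 0.33333333

0.33333333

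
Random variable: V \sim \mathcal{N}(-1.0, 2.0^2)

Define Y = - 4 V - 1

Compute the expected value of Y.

For Y = -4V - 1:
E[Y] = -4 * E[V] - 1
E[V] = -1.0 = -1
E[Y] = -4 * (-1) - 1 = 3

3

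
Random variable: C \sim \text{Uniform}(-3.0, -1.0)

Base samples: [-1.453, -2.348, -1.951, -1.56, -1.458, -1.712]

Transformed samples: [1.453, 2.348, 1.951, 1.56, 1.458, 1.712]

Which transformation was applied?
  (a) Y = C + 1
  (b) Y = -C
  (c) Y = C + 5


Checking option (b) Y = -C:
  C = -1.453 -> Y = 1.453 ✓
  C = -2.348 -> Y = 2.348 ✓
  C = -1.951 -> Y = 1.951 ✓
All samples match this transformation.

(b) -C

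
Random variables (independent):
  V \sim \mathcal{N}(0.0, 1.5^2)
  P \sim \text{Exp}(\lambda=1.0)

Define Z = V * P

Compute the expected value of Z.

For independent RVs: E[XY] = E[X]*E[Y]
E[V] = 0
E[P] = 1
E[Z] = 0 * 1 = 0

0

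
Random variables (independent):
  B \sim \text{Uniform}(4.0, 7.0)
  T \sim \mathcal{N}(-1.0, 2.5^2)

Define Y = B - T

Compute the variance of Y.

For independent RVs: Var(aX + bY) = a²Var(X) + b²Var(Y)
Var(B) = 0.75
Var(T) = 6.25
Var(Y) = 1²*0.75 + (-1)²*6.25
= 1*0.75 + 1*6.25 = 7

7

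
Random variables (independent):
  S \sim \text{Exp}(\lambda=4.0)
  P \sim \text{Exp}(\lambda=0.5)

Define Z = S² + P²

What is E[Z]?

E[Z] = E[S²] + E[P²]
E[S²] = Var(S) + E[S]² = 0.0625 + 0.0625 = 0.125
E[P²] = Var(P) + E[P]² = 4 + 4 = 8
E[Z] = 0.125 + 8 = 8.125

8.125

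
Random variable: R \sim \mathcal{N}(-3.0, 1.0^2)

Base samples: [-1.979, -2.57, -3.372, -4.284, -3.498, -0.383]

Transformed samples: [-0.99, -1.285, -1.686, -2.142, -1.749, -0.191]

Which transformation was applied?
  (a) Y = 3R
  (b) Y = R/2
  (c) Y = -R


Checking option (b) Y = R/2:
  R = -1.979 -> Y = -0.99 ✓
  R = -2.57 -> Y = -1.285 ✓
  R = -3.372 -> Y = -1.686 ✓
All samples match this transformation.

(b) R/2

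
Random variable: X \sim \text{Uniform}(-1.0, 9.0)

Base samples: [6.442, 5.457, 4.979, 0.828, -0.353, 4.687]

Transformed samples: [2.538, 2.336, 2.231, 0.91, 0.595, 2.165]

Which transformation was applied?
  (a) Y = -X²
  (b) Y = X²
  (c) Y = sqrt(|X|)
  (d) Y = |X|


Checking option (c) Y = sqrt(|X|):
  X = 6.442 -> Y = 2.538 ✓
  X = 5.457 -> Y = 2.336 ✓
  X = 4.979 -> Y = 2.231 ✓
All samples match this transformation.

(c) sqrt(|X|)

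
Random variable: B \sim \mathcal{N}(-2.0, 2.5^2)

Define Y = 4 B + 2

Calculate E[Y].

For Y = 4B + 2:
E[Y] = 4 * E[B] + 2
E[B] = -2.0 = -2
E[Y] = 4 * (-2) + 2 = -6

-6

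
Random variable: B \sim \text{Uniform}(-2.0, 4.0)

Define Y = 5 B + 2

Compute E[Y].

For Y = 5B + 2:
E[Y] = 5 * E[B] + 2
E[B] = (-2 + 4)/2 = 1
E[Y] = 5 * 1 + 2 = 7

7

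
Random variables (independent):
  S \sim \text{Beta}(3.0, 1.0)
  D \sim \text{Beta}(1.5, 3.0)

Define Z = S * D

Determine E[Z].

For independent RVs: E[XY] = E[X]*E[Y]
E[S] = 0.75
E[D] = 0.33333333
E[Z] = 0.75 * 0.33333333 = 0.25

0.25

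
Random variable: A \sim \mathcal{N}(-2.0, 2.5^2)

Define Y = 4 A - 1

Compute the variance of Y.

For Y = aA + b: Var(Y) = a² * Var(A)
Var(A) = 2.5^2 = 6.25
Var(Y) = 4² * 6.25 = 16 * 6.25 = 100

100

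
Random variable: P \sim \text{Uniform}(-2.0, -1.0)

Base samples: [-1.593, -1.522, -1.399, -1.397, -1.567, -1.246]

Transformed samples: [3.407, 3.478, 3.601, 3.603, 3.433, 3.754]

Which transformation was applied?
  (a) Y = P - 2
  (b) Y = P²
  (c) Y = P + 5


Checking option (c) Y = P + 5:
  P = -1.593 -> Y = 3.407 ✓
  P = -1.522 -> Y = 3.478 ✓
  P = -1.399 -> Y = 3.601 ✓
All samples match this transformation.

(c) P + 5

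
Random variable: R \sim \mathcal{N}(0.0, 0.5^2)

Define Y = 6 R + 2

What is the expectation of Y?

For Y = 6R + 2:
E[Y] = 6 * E[R] + 2
E[R] = 0.0 = 0
E[Y] = 6 * 0 + 2 = 2

2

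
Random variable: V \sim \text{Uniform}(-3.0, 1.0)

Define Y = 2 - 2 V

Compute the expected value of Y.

For Y = -2V + 2:
E[Y] = -2 * E[V] + 2
E[V] = (-3 + 1)/2 = -1
E[Y] = -2 * (-1) + 2 = 4

4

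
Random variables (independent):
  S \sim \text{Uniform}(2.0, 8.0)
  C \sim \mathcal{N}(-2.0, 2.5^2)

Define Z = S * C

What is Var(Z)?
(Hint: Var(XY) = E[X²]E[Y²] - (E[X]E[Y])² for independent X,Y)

Var(XY) = E[X²]E[Y²] - (E[X]E[Y])²
E[S] = 5, Var(S) = 3
E[C] = -2, Var(C) = 6.25
E[S²] = 3 + 5² = 28
E[C²] = 6.25 + (-2)² = 10.25
Var(Z) = 28*10.25 - (5*(-2))²
= 287 - 100 = 187

187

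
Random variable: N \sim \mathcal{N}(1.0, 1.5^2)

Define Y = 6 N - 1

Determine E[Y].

For Y = 6N - 1:
E[Y] = 6 * E[N] - 1
E[N] = 1.0 = 1
E[Y] = 6 * 1 - 1 = 5

5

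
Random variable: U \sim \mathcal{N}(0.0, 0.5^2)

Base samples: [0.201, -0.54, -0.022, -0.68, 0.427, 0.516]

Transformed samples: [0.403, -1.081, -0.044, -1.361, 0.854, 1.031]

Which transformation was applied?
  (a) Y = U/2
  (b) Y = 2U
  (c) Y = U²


Checking option (b) Y = 2U:
  U = 0.201 -> Y = 0.403 ✓
  U = -0.54 -> Y = -1.081 ✓
  U = -0.022 -> Y = -0.044 ✓
All samples match this transformation.

(b) 2U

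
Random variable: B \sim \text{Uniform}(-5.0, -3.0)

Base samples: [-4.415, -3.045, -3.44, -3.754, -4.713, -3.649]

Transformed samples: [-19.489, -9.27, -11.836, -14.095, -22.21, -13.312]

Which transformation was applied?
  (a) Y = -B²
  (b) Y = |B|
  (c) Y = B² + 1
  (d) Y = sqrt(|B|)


Checking option (a) Y = -B²:
  B = -4.415 -> Y = -19.489 ✓
  B = -3.045 -> Y = -9.27 ✓
  B = -3.44 -> Y = -11.836 ✓
All samples match this transformation.

(a) -B²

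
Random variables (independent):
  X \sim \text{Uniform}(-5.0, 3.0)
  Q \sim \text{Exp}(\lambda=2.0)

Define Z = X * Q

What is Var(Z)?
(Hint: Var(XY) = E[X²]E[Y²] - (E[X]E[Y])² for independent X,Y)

Var(XY) = E[X²]E[Y²] - (E[X]E[Y])²
E[X] = -1, Var(X) = 5.3333333
E[Q] = 0.5, Var(Q) = 0.25
E[X²] = 5.3333333 + (-1)² = 6.3333333
E[Q²] = 0.25 + 0.5² = 0.5
Var(Z) = 6.3333333*0.5 - (-1*0.5)²
= 3.1666667 - 0.25 = 2.9166667

2.9166667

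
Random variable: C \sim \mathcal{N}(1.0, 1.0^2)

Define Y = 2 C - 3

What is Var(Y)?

For Y = aC + b: Var(Y) = a² * Var(C)
Var(C) = 1.0^2 = 1
Var(Y) = 2² * 1 = 4 * 1 = 4

4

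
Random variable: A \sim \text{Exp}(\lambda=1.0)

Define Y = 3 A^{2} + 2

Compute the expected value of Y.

E[Y] = 3*E[A²] + 2
E[A] = 1
E[A²] = Var(A) + (E[A])² = 1 + 1 = 2
E[Y] = 3*2 + 2 = 8

8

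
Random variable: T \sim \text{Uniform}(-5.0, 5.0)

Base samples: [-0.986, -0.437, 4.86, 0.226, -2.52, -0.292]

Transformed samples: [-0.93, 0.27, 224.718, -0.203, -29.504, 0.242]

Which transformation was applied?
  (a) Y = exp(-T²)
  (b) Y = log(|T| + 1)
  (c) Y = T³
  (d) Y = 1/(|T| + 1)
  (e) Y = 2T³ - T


Checking option (e) Y = 2T³ - T:
  T = -0.986 -> Y = -0.93 ✓
  T = -0.437 -> Y = 0.27 ✓
  T = 4.86 -> Y = 224.718 ✓
All samples match this transformation.

(e) 2T³ - T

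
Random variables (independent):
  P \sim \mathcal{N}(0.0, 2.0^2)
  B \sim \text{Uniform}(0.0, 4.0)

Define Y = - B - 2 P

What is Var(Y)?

For independent RVs: Var(aX + bY) = a²Var(X) + b²Var(Y)
Var(P) = 4
Var(B) = 1.3333333
Var(Y) = (-2)²*4 + (-1)²*1.3333333
= 4*4 + 1*1.3333333 = 17.333333

17.333333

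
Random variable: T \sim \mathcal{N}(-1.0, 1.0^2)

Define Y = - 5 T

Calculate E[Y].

For Y = -5T:
E[Y] = -5 * E[T]
E[T] = -1.0 = -1
E[Y] = -5 * (-1) = 5

5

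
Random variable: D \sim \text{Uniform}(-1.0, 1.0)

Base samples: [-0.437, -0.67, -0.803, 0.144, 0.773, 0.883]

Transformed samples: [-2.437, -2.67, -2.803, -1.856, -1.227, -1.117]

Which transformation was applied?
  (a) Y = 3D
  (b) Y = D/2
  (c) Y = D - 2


Checking option (c) Y = D - 2:
  D = -0.437 -> Y = -2.437 ✓
  D = -0.67 -> Y = -2.67 ✓
  D = -0.803 -> Y = -2.803 ✓
All samples match this transformation.

(c) D - 2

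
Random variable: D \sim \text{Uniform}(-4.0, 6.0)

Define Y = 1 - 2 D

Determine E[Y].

For Y = -2D + 1:
E[Y] = -2 * E[D] + 1
E[D] = (-4 + 6)/2 = 1
E[Y] = -2 * 1 + 1 = -1

-1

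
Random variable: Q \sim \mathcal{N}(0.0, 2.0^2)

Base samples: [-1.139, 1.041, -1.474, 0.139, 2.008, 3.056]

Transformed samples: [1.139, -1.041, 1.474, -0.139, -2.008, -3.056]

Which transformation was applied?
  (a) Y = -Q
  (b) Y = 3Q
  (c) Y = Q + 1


Checking option (a) Y = -Q:
  Q = -1.139 -> Y = 1.139 ✓
  Q = 1.041 -> Y = -1.041 ✓
  Q = -1.474 -> Y = 1.474 ✓
All samples match this transformation.

(a) -Q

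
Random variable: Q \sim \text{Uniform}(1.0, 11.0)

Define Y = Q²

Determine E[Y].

Using E[X²] = Var(X) + (E[X])²:
E[Q] = 6
Var(Q) = (11 - 1)^2/12 = 8.3333333
E[Q²] = 8.3333333 + 6² = 8.3333333 + 36 = 44.333333

44.333333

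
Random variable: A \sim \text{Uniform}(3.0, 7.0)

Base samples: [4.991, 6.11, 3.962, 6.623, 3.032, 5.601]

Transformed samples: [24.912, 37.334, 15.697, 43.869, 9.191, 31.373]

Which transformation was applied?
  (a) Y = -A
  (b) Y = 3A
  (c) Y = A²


Checking option (c) Y = A²:
  A = 4.991 -> Y = 24.912 ✓
  A = 6.11 -> Y = 37.334 ✓
  A = 3.962 -> Y = 15.697 ✓
All samples match this transformation.

(c) A²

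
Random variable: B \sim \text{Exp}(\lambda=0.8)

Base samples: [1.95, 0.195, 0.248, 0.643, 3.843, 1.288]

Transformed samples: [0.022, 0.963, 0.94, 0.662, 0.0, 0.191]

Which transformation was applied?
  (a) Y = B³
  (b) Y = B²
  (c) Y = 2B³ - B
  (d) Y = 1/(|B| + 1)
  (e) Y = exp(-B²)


Checking option (e) Y = exp(-B²):
  B = 1.95 -> Y = 0.022 ✓
  B = 0.195 -> Y = 0.963 ✓
  B = 0.248 -> Y = 0.94 ✓
All samples match this transformation.

(e) exp(-B²)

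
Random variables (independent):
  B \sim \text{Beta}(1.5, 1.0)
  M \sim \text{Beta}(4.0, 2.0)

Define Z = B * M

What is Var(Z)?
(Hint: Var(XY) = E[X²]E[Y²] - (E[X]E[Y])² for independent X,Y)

Var(XY) = E[X²]E[Y²] - (E[X]E[Y])²
E[B] = 0.6, Var(B) = 0.068571429
E[M] = 0.66666667, Var(M) = 0.031746032
E[B²] = 0.068571429 + 0.6² = 0.42857143
E[M²] = 0.031746032 + 0.66666667² = 0.47619048
Var(Z) = 0.42857143*0.47619048 - (0.6*0.66666667)²
= 0.20408163 - 0.16 = 0.044081633

0.044081633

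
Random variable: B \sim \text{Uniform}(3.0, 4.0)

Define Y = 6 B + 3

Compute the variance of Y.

For Y = aB + b: Var(Y) = a² * Var(B)
Var(B) = (4 - 3)^2/12 = 0.083333333
Var(Y) = 6² * 0.083333333 = 36 * 0.083333333 = 3

3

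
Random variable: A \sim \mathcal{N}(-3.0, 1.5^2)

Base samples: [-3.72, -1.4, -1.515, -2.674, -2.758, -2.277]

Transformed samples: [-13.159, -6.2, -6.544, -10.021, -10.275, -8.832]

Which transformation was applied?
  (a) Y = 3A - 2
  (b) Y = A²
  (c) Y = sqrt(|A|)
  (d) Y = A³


Checking option (a) Y = 3A - 2:
  A = -3.72 -> Y = -13.159 ✓
  A = -1.4 -> Y = -6.2 ✓
  A = -1.515 -> Y = -6.544 ✓
All samples match this transformation.

(a) 3A - 2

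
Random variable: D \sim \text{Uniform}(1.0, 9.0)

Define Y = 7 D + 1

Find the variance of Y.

For Y = aD + b: Var(Y) = a² * Var(D)
Var(D) = (9 - 1)^2/12 = 5.3333333
Var(Y) = 7² * 5.3333333 = 49 * 5.3333333 = 261.33333

261.33333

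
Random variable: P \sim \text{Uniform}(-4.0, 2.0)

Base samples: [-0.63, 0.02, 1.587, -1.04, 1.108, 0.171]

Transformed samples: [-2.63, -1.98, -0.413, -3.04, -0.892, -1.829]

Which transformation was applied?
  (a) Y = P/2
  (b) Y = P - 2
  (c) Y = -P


Checking option (b) Y = P - 2:
  P = -0.63 -> Y = -2.63 ✓
  P = 0.02 -> Y = -1.98 ✓
  P = 1.587 -> Y = -0.413 ✓
All samples match this transformation.

(b) P - 2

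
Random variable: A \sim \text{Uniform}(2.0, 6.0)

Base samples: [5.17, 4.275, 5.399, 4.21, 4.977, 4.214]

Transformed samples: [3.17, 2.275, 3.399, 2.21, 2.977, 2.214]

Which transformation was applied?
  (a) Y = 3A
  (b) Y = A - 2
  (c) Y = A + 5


Checking option (b) Y = A - 2:
  A = 5.17 -> Y = 3.17 ✓
  A = 4.275 -> Y = 2.275 ✓
  A = 5.399 -> Y = 3.399 ✓
All samples match this transformation.

(b) A - 2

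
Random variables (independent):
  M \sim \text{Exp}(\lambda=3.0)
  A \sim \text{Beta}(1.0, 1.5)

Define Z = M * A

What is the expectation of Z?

For independent RVs: E[XY] = E[X]*E[Y]
E[M] = 0.33333333
E[A] = 0.4
E[Z] = 0.33333333 * 0.4 = 0.13333333

0.13333333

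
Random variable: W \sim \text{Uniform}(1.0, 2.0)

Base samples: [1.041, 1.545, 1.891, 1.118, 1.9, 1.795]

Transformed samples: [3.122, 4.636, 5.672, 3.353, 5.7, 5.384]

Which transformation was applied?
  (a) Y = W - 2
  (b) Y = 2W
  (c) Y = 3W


Checking option (c) Y = 3W:
  W = 1.041 -> Y = 3.122 ✓
  W = 1.545 -> Y = 4.636 ✓
  W = 1.891 -> Y = 5.672 ✓
All samples match this transformation.

(c) 3W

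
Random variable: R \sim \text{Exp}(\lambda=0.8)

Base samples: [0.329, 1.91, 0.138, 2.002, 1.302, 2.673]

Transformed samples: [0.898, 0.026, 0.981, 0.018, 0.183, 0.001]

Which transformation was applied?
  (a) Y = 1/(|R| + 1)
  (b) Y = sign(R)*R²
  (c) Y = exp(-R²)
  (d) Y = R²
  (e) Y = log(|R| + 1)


Checking option (c) Y = exp(-R²):
  R = 0.329 -> Y = 0.898 ✓
  R = 1.91 -> Y = 0.026 ✓
  R = 0.138 -> Y = 0.981 ✓
All samples match this transformation.

(c) exp(-R²)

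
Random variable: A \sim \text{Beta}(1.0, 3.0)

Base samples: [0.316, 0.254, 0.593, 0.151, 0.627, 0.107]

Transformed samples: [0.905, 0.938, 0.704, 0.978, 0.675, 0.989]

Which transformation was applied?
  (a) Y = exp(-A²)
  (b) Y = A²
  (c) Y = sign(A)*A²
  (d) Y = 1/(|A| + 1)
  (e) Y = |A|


Checking option (a) Y = exp(-A²):
  A = 0.316 -> Y = 0.905 ✓
  A = 0.254 -> Y = 0.938 ✓
  A = 0.593 -> Y = 0.704 ✓
All samples match this transformation.

(a) exp(-A²)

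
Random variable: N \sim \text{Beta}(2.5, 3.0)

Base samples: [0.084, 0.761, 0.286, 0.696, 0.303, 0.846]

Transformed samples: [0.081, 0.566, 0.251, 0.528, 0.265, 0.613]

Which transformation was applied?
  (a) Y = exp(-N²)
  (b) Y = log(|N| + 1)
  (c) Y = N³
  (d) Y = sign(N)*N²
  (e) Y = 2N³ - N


Checking option (b) Y = log(|N| + 1):
  N = 0.084 -> Y = 0.081 ✓
  N = 0.761 -> Y = 0.566 ✓
  N = 0.286 -> Y = 0.251 ✓
All samples match this transformation.

(b) log(|N| + 1)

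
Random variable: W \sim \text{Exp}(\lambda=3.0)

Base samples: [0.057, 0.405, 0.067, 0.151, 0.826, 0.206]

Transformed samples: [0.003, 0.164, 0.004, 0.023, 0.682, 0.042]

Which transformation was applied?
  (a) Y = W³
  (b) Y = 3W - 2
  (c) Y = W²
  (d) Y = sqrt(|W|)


Checking option (c) Y = W²:
  W = 0.057 -> Y = 0.003 ✓
  W = 0.405 -> Y = 0.164 ✓
  W = 0.067 -> Y = 0.004 ✓
All samples match this transformation.

(c) W²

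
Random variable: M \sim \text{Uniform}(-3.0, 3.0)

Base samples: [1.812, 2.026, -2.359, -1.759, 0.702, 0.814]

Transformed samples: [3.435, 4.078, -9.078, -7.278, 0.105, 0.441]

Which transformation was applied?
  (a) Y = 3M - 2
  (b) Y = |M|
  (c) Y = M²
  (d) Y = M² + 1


Checking option (a) Y = 3M - 2:
  M = 1.812 -> Y = 3.435 ✓
  M = 2.026 -> Y = 4.078 ✓
  M = -2.359 -> Y = -9.078 ✓
All samples match this transformation.

(a) 3M - 2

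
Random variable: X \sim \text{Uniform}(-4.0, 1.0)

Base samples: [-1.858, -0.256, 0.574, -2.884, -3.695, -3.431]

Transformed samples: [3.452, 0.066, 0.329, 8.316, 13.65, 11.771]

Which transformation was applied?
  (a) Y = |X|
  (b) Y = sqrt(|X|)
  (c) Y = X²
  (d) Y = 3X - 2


Checking option (c) Y = X²:
  X = -1.858 -> Y = 3.452 ✓
  X = -0.256 -> Y = 0.066 ✓
  X = 0.574 -> Y = 0.329 ✓
All samples match this transformation.

(c) X²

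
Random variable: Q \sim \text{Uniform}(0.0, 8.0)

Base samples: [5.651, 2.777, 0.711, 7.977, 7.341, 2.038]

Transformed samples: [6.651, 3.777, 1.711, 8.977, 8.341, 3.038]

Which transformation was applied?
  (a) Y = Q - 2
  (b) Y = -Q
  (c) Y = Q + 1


Checking option (c) Y = Q + 1:
  Q = 5.651 -> Y = 6.651 ✓
  Q = 2.777 -> Y = 3.777 ✓
  Q = 0.711 -> Y = 1.711 ✓
All samples match this transformation.

(c) Q + 1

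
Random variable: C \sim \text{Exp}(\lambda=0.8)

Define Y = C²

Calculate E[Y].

Using E[X²] = Var(X) + (E[X])²:
E[C] = 1.25
Var(C) = 1/0.8^2 = 1.5625
E[C²] = 1.5625 + 1.25² = 1.5625 + 1.5625 = 3.125

3.125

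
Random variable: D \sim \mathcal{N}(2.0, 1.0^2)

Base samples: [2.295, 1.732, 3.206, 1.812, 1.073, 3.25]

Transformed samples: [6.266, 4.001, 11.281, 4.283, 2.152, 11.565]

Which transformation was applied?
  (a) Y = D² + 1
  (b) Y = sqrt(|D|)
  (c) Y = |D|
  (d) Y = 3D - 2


Checking option (a) Y = D² + 1:
  D = 2.295 -> Y = 6.266 ✓
  D = 1.732 -> Y = 4.001 ✓
  D = 3.206 -> Y = 11.281 ✓
All samples match this transformation.

(a) D² + 1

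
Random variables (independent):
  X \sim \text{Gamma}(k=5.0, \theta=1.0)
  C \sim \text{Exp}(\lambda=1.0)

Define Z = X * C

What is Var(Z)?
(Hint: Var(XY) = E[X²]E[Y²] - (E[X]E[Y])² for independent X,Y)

Var(XY) = E[X²]E[Y²] - (E[X]E[Y])²
E[X] = 5, Var(X) = 5
E[C] = 1, Var(C) = 1
E[X²] = 5 + 5² = 30
E[C²] = 1 + 1² = 2
Var(Z) = 30*2 - (5*1)²
= 60 - 25 = 35

35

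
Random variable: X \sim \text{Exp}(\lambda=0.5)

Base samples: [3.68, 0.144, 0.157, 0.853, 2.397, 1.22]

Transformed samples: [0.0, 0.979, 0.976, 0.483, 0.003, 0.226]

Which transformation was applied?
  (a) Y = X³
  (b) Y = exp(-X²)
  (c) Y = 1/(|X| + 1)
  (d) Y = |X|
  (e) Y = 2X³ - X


Checking option (b) Y = exp(-X²):
  X = 3.68 -> Y = 0.0 ✓
  X = 0.144 -> Y = 0.979 ✓
  X = 0.157 -> Y = 0.976 ✓
All samples match this transformation.

(b) exp(-X²)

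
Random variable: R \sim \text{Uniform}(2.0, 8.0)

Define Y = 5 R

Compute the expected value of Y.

For Y = 5R:
E[Y] = 5 * E[R]
E[R] = (2 + 8)/2 = 5
E[Y] = 5 * 5 = 25

25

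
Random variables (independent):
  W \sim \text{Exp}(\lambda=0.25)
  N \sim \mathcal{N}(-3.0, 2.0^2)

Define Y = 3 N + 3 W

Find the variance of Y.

For independent RVs: Var(aX + bY) = a²Var(X) + b²Var(Y)
Var(W) = 16
Var(N) = 4
Var(Y) = 3²*16 + 3²*4
= 9*16 + 9*4 = 180

180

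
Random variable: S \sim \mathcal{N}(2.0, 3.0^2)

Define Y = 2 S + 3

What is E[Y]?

For Y = 2S + 3:
E[Y] = 2 * E[S] + 3
E[S] = 2.0 = 2
E[Y] = 2 * 2 + 3 = 7

7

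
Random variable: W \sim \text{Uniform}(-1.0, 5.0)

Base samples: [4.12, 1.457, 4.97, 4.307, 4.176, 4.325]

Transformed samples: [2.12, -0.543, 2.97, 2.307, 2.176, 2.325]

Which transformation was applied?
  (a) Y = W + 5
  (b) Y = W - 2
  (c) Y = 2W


Checking option (b) Y = W - 2:
  W = 4.12 -> Y = 2.12 ✓
  W = 1.457 -> Y = -0.543 ✓
  W = 4.97 -> Y = 2.97 ✓
All samples match this transformation.

(b) W - 2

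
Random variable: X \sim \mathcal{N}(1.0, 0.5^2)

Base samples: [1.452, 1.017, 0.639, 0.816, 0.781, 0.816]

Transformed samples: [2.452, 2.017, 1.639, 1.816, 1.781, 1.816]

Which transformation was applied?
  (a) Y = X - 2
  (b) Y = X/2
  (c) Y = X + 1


Checking option (c) Y = X + 1:
  X = 1.452 -> Y = 2.452 ✓
  X = 1.017 -> Y = 2.017 ✓
  X = 0.639 -> Y = 1.639 ✓
All samples match this transformation.

(c) X + 1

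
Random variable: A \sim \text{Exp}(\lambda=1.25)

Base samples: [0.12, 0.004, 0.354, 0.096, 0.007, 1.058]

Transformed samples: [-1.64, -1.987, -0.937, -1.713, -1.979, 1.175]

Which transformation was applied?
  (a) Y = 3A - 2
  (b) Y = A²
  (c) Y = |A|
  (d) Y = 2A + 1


Checking option (a) Y = 3A - 2:
  A = 0.12 -> Y = -1.64 ✓
  A = 0.004 -> Y = -1.987 ✓
  A = 0.354 -> Y = -0.937 ✓
All samples match this transformation.

(a) 3A - 2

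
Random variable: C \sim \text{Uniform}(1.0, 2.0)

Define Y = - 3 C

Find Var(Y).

For Y = aC + b: Var(Y) = a² * Var(C)
Var(C) = (2 - 1)^2/12 = 0.083333333
Var(Y) = (-3)² * 0.083333333 = 9 * 0.083333333 = 0.75

0.75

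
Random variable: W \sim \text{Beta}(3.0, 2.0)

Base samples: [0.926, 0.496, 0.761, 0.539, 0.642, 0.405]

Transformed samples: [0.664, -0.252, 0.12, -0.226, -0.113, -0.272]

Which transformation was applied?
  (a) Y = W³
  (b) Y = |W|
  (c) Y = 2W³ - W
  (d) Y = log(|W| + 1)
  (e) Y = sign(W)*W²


Checking option (c) Y = 2W³ - W:
  W = 0.926 -> Y = 0.664 ✓
  W = 0.496 -> Y = -0.252 ✓
  W = 0.761 -> Y = 0.12 ✓
All samples match this transformation.

(c) 2W³ - W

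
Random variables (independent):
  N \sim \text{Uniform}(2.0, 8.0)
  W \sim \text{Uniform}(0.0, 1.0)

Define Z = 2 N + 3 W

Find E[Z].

E[Z] = 2*E[N] + 3*E[W]
E[N] = 5
E[W] = 0.5
E[Z] = 2*5 + 3*0.5 = 11.5

11.5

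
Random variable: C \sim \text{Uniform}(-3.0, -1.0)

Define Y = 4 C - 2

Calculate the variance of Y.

For Y = aC + b: Var(Y) = a² * Var(C)
Var(C) = (-1 + 3)^2/12 = 0.33333333
Var(Y) = 4² * 0.33333333 = 16 * 0.33333333 = 5.3333333

5.3333333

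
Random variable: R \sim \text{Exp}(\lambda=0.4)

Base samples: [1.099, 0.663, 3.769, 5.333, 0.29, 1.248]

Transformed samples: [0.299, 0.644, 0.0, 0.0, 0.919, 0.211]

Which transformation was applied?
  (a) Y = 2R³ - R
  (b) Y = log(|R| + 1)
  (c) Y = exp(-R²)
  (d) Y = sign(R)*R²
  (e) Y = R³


Checking option (c) Y = exp(-R²):
  R = 1.099 -> Y = 0.299 ✓
  R = 0.663 -> Y = 0.644 ✓
  R = 3.769 -> Y = 0.0 ✓
All samples match this transformation.

(c) exp(-R²)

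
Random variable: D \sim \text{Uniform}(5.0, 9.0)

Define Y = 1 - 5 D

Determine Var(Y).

For Y = aD + b: Var(Y) = a² * Var(D)
Var(D) = (9 - 5)^2/12 = 1.3333333
Var(Y) = (-5)² * 1.3333333 = 25 * 1.3333333 = 33.333333

33.333333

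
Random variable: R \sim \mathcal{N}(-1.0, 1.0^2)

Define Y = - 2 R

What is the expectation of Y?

For Y = -2R:
E[Y] = -2 * E[R]
E[R] = -1.0 = -1
E[Y] = -2 * (-1) = 2

2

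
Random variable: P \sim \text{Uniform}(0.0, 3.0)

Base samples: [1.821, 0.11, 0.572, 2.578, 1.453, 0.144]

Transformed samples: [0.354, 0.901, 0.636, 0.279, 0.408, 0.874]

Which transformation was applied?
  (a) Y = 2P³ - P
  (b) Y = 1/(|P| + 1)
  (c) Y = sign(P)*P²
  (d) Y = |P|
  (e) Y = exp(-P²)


Checking option (b) Y = 1/(|P| + 1):
  P = 1.821 -> Y = 0.354 ✓
  P = 0.11 -> Y = 0.901 ✓
  P = 0.572 -> Y = 0.636 ✓
All samples match this transformation.

(b) 1/(|P| + 1)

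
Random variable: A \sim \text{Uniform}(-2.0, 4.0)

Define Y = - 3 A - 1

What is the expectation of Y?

For Y = -3A - 1:
E[Y] = -3 * E[A] - 1
E[A] = (-2 + 4)/2 = 1
E[Y] = -3 * 1 - 1 = -4

-4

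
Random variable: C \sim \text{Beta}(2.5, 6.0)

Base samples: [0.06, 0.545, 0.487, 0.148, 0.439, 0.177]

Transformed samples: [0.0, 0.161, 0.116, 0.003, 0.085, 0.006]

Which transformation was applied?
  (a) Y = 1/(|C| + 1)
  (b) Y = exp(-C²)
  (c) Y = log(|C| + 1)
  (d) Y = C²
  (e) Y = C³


Checking option (e) Y = C³:
  C = 0.06 -> Y = 0.0 ✓
  C = 0.545 -> Y = 0.161 ✓
  C = 0.487 -> Y = 0.116 ✓
All samples match this transformation.

(e) C³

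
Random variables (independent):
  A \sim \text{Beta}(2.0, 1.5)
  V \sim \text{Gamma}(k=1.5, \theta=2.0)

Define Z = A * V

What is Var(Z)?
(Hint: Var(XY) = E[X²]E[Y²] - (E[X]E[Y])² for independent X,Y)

Var(XY) = E[X²]E[Y²] - (E[X]E[Y])²
E[A] = 0.57142857, Var(A) = 0.054421769
E[V] = 3, Var(V) = 6
E[A²] = 0.054421769 + 0.57142857² = 0.38095238
E[V²] = 6 + 3² = 15
Var(Z) = 0.38095238*15 - (0.57142857*3)²
= 5.7142857 - 2.9387755 = 2.7755102

2.7755102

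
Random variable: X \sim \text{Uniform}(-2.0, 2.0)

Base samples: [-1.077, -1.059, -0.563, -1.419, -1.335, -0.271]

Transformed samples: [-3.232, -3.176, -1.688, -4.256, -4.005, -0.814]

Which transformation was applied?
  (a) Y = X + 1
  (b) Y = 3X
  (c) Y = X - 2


Checking option (b) Y = 3X:
  X = -1.077 -> Y = -3.232 ✓
  X = -1.059 -> Y = -3.176 ✓
  X = -0.563 -> Y = -1.688 ✓
All samples match this transformation.

(b) 3X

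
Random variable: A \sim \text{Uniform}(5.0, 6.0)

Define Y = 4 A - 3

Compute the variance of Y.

For Y = aA + b: Var(Y) = a² * Var(A)
Var(A) = (6 - 5)^2/12 = 0.083333333
Var(Y) = 4² * 0.083333333 = 16 * 0.083333333 = 1.3333333

1.3333333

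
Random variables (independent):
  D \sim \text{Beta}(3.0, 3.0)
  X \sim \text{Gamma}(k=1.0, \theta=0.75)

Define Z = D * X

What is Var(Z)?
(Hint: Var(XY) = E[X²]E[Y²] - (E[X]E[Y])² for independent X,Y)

Var(XY) = E[X²]E[Y²] - (E[X]E[Y])²
E[D] = 0.5, Var(D) = 0.035714286
E[X] = 0.75, Var(X) = 0.5625
E[D²] = 0.035714286 + 0.5² = 0.28571429
E[X²] = 0.5625 + 0.75² = 1.125
Var(Z) = 0.28571429*1.125 - (0.5*0.75)²
= 0.32142857 - 0.140625 = 0.18080357

0.18080357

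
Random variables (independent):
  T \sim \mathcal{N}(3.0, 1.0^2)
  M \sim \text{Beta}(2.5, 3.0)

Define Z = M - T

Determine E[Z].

E[Z] = -1*E[T] + 1*E[M]
E[T] = 3
E[M] = 0.45454545
E[Z] = -1*3 + 1*0.45454545 = -2.5454545

-2.5454545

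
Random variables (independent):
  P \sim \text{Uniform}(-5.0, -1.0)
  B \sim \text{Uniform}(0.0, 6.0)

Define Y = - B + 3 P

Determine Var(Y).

For independent RVs: Var(aX + bY) = a²Var(X) + b²Var(Y)
Var(P) = 1.3333333
Var(B) = 3
Var(Y) = 3²*1.3333333 + (-1)²*3
= 9*1.3333333 + 1*3 = 15

15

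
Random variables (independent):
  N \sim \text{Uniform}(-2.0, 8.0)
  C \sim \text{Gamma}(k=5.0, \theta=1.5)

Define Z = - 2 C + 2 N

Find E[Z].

E[Z] = 2*E[N] - 2*E[C]
E[N] = 3
E[C] = 7.5
E[Z] = 2*3 - 2*7.5 = -9

-9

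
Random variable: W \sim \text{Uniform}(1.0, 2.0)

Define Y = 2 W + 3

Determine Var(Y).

For Y = aW + b: Var(Y) = a² * Var(W)
Var(W) = (2 - 1)^2/12 = 0.083333333
Var(Y) = 2² * 0.083333333 = 4 * 0.083333333 = 0.33333333

0.33333333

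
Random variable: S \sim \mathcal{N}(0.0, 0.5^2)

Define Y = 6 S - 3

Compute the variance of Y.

For Y = aS + b: Var(Y) = a² * Var(S)
Var(S) = 0.5^2 = 0.25
Var(Y) = 6² * 0.25 = 36 * 0.25 = 9

9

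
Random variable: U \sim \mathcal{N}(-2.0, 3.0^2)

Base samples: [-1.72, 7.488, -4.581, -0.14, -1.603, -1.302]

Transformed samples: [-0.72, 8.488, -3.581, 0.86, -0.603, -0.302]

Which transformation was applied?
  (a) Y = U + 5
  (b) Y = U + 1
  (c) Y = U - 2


Checking option (b) Y = U + 1:
  U = -1.72 -> Y = -0.72 ✓
  U = 7.488 -> Y = 8.488 ✓
  U = -4.581 -> Y = -3.581 ✓
All samples match this transformation.

(b) U + 1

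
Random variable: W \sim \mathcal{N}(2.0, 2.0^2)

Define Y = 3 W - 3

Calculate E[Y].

For Y = 3W - 3:
E[Y] = 3 * E[W] - 3
E[W] = 2.0 = 2
E[Y] = 3 * 2 - 3 = 3

3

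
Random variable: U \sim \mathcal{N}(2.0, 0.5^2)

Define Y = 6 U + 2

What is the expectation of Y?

For Y = 6U + 2:
E[Y] = 6 * E[U] + 2
E[U] = 2.0 = 2
E[Y] = 6 * 2 + 2 = 14

14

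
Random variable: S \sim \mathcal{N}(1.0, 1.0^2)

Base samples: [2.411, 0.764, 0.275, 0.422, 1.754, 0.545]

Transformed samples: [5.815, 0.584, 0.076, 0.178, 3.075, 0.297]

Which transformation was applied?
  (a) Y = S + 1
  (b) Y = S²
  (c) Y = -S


Checking option (b) Y = S²:
  S = 2.411 -> Y = 5.815 ✓
  S = 0.764 -> Y = 0.584 ✓
  S = 0.275 -> Y = 0.076 ✓
All samples match this transformation.

(b) S²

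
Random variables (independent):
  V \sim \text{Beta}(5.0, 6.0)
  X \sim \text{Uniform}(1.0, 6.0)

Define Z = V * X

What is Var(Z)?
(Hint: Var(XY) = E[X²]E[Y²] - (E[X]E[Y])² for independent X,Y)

Var(XY) = E[X²]E[Y²] - (E[X]E[Y])²
E[V] = 0.45454545, Var(V) = 0.020661157
E[X] = 3.5, Var(X) = 2.0833333
E[V²] = 0.020661157 + 0.45454545² = 0.22727273
E[X²] = 2.0833333 + 3.5² = 14.333333
Var(Z) = 0.22727273*14.333333 - (0.45454545*3.5)²
= 3.2575758 - 2.5309917 = 0.72658402

0.72658402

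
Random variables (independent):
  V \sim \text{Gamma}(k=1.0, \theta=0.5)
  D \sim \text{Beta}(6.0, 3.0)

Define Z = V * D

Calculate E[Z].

For independent RVs: E[XY] = E[X]*E[Y]
E[V] = 0.5
E[D] = 0.66666667
E[Z] = 0.5 * 0.66666667 = 0.33333333

0.33333333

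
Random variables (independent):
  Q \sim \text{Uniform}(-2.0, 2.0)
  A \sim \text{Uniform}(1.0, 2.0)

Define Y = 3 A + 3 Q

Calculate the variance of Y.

For independent RVs: Var(aX + bY) = a²Var(X) + b²Var(Y)
Var(Q) = 1.3333333
Var(A) = 0.083333333
Var(Y) = 3²*1.3333333 + 3²*0.083333333
= 9*1.3333333 + 9*0.083333333 = 12.75

12.75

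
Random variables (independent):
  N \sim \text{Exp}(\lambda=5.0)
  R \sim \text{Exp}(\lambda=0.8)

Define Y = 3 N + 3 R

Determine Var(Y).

For independent RVs: Var(aX + bY) = a²Var(X) + b²Var(Y)
Var(N) = 0.04
Var(R) = 1.5625
Var(Y) = 3²*0.04 + 3²*1.5625
= 9*0.04 + 9*1.5625 = 14.4225

14.4225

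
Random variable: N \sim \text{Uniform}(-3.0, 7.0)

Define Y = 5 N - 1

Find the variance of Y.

For Y = aN + b: Var(Y) = a² * Var(N)
Var(N) = (7 + 3)^2/12 = 8.3333333
Var(Y) = 5² * 8.3333333 = 25 * 8.3333333 = 208.33333

208.33333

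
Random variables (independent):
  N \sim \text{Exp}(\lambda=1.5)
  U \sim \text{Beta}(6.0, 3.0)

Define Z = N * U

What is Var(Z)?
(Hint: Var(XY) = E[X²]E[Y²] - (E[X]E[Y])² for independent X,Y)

Var(XY) = E[X²]E[Y²] - (E[X]E[Y])²
E[N] = 0.66666667, Var(N) = 0.44444444
E[U] = 0.66666667, Var(U) = 0.022222222
E[N²] = 0.44444444 + 0.66666667² = 0.88888889
E[U²] = 0.022222222 + 0.66666667² = 0.46666667
Var(Z) = 0.88888889*0.46666667 - (0.66666667*0.66666667)²
= 0.41481481 - 0.19753086 = 0.21728395

0.21728395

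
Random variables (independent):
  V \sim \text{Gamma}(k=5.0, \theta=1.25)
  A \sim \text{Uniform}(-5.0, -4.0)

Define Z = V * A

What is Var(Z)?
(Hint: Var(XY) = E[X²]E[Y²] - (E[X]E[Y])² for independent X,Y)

Var(XY) = E[X²]E[Y²] - (E[X]E[Y])²
E[V] = 6.25, Var(V) = 7.8125
E[A] = -4.5, Var(A) = 0.083333333
E[V²] = 7.8125 + 6.25² = 46.875
E[A²] = 0.083333333 + (-4.5)² = 20.333333
Var(Z) = 46.875*20.333333 - (6.25*(-4.5))²
= 953.125 - 791.01562 = 162.10938

162.10938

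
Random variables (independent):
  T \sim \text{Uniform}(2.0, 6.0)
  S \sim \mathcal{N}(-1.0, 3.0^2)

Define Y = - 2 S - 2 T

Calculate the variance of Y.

For independent RVs: Var(aX + bY) = a²Var(X) + b²Var(Y)
Var(T) = 1.3333333
Var(S) = 9
Var(Y) = (-2)²*1.3333333 + (-2)²*9
= 4*1.3333333 + 4*9 = 41.333333

41.333333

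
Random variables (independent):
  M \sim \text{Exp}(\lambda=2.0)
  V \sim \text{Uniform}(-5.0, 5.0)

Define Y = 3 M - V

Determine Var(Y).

For independent RVs: Var(aX + bY) = a²Var(X) + b²Var(Y)
Var(M) = 0.25
Var(V) = 8.3333333
Var(Y) = 3²*0.25 + (-1)²*8.3333333
= 9*0.25 + 1*8.3333333 = 10.583333

10.583333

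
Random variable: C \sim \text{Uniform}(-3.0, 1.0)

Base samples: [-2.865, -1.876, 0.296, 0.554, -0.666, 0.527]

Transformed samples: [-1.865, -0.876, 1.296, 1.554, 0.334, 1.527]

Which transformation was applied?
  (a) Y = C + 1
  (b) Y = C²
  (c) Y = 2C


Checking option (a) Y = C + 1:
  C = -2.865 -> Y = -1.865 ✓
  C = -1.876 -> Y = -0.876 ✓
  C = 0.296 -> Y = 1.296 ✓
All samples match this transformation.

(a) C + 1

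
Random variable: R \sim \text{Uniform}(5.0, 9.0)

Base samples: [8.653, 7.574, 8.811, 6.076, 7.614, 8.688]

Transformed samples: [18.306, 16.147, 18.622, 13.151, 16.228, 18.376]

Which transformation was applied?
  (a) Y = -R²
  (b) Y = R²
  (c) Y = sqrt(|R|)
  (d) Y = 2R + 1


Checking option (d) Y = 2R + 1:
  R = 8.653 -> Y = 18.306 ✓
  R = 7.574 -> Y = 16.147 ✓
  R = 8.811 -> Y = 18.622 ✓
All samples match this transformation.

(d) 2R + 1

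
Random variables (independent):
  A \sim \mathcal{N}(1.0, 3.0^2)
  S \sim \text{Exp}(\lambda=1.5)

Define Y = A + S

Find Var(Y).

For independent RVs: Var(aX + bY) = a²Var(X) + b²Var(Y)
Var(A) = 9
Var(S) = 0.44444444
Var(Y) = 1²*9 + 1²*0.44444444
= 1*9 + 1*0.44444444 = 9.4444444

9.4444444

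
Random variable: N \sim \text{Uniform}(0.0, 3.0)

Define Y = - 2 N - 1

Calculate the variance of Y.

For Y = aN + b: Var(Y) = a² * Var(N)
Var(N) = (3 - 0)^2/12 = 0.75
Var(Y) = (-2)² * 0.75 = 4 * 0.75 = 3

3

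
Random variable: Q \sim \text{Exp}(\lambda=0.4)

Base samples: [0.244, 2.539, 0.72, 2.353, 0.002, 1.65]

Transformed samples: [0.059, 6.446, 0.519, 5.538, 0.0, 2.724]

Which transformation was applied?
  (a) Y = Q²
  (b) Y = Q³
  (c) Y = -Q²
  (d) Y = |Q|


Checking option (a) Y = Q²:
  Q = 0.244 -> Y = 0.059 ✓
  Q = 2.539 -> Y = 6.446 ✓
  Q = 0.72 -> Y = 0.519 ✓
All samples match this transformation.

(a) Q²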